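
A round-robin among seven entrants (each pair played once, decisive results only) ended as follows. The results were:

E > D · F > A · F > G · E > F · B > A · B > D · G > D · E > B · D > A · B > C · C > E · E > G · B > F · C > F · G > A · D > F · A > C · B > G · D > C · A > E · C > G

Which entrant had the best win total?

B

Win totals: A 2, B 5, C 3, D 3, E 4, F 2, G 2.
B leads with 5 wins (next highest: 4).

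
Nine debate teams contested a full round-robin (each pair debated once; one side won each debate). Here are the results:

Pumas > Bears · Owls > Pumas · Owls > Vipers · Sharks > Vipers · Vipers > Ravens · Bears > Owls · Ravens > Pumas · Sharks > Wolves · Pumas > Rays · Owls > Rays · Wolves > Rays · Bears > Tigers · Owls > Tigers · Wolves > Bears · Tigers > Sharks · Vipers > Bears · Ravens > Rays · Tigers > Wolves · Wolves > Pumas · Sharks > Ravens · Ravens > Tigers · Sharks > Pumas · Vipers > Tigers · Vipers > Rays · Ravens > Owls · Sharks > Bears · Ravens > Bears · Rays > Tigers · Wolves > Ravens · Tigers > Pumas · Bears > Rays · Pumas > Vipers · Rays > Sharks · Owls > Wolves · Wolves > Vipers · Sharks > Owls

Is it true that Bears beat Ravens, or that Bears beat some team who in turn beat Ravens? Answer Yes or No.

Bears did not beat Ravens directly.
Bears beat Owls, Rays, Tigers, but each of them lost to Ravens. No two-step path.

No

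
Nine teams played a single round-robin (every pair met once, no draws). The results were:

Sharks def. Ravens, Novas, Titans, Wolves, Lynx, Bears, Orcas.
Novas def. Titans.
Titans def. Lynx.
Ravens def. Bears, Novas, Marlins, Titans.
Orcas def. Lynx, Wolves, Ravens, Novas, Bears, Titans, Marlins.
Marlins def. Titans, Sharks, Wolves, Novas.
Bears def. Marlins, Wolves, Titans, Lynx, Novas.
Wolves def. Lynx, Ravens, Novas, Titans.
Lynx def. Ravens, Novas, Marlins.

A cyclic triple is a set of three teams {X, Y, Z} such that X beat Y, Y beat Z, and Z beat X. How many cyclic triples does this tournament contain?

Win totals: Lynx 3, Sharks 7, Bears 5, Wolves 4, Marlins 4, Titans 1, Ravens 4, Novas 1, Orcas 7.
A team with w wins dominates both others in C(w,2) triples; summing gives 3 + 21 + 10 + 6 + 6 + 0 + 6 + 0 + 21 = 73 transitive triples.
Total triples C(9,3) = 84, so cyclic triples = 84 − 73 = 11.

11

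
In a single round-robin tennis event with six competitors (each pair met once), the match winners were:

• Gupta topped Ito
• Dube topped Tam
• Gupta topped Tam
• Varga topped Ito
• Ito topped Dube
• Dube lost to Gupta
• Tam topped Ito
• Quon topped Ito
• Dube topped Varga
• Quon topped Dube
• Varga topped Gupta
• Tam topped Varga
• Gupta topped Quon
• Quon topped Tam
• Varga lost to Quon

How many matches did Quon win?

Quon's results: beat Dube, Tam, Ito, Varga; lost to Gupta.
That is 4 wins.

4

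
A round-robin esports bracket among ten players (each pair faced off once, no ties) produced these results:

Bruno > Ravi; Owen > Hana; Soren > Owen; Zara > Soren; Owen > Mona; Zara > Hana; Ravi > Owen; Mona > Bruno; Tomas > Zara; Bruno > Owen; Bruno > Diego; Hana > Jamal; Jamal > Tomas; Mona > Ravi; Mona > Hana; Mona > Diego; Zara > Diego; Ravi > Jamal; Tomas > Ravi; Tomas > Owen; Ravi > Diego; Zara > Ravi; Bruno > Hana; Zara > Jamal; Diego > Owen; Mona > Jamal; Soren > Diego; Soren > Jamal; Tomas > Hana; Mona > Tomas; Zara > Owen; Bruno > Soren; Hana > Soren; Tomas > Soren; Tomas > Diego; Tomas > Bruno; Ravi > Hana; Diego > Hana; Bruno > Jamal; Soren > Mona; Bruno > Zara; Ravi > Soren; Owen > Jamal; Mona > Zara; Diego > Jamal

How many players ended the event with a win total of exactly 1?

Win totals: Bruno 7, Mona 7, Jamal 1, Soren 4, Zara 6, Diego 3, Ravi 5, Owen 3, Tomas 7, Hana 2.
Exactly 1: Jamal — 1 player.

1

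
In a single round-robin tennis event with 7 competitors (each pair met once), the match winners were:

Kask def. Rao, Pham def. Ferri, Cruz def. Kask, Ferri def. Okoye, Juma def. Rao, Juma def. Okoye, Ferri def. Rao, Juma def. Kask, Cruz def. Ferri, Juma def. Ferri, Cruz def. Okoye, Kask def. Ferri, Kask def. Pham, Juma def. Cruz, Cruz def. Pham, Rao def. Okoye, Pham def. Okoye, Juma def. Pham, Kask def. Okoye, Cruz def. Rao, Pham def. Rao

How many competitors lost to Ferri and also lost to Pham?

Ferri beat: Rao, Okoye.
Pham beat: Ferri, Rao, Okoye.
Both beat: Rao, Okoye — 2.

2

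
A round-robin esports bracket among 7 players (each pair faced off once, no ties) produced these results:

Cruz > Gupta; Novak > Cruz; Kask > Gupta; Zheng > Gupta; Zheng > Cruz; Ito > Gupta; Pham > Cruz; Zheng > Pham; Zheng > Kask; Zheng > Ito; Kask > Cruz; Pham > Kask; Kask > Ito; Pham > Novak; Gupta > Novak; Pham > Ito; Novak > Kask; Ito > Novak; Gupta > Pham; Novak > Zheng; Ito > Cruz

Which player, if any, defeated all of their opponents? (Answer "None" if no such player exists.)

None

Highest win total is Zheng with 5 (out of 6 possible).
Zheng lost to Novak, so no player went undefeated.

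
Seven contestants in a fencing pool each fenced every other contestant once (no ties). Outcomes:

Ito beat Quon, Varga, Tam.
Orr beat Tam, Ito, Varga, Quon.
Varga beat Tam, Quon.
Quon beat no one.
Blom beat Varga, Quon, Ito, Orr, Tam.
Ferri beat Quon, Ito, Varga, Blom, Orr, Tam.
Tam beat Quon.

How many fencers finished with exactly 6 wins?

1

Win totals: Varga 2, Ito 3, Ferri 6, Blom 5, Quon 0, Orr 4, Tam 1.
Exactly 6: Ferri — 1 fencer.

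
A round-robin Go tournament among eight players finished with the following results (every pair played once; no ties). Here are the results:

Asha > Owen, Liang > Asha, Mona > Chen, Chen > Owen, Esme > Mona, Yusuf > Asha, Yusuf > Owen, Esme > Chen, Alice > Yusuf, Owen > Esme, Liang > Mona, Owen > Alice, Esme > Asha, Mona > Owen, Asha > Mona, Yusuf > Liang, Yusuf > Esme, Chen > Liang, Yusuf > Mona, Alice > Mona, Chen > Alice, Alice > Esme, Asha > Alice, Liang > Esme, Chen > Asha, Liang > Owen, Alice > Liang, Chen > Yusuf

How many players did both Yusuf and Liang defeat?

4

Yusuf beat: Esme, Asha, Owen, Mona, Liang.
Liang beat: Esme, Asha, Owen, Mona.
Both beat: Esme, Asha, Owen, Mona — 4.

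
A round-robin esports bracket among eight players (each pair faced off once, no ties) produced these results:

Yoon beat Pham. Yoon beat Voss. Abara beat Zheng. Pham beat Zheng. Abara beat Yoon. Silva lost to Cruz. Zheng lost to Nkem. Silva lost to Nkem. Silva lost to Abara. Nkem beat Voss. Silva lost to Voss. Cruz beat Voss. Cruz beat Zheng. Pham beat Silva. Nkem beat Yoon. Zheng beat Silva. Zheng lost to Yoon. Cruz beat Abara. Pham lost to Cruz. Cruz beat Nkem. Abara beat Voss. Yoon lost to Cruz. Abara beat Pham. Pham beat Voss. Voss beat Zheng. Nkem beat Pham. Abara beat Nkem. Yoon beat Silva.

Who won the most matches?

Win totals: Voss 2, Yoon 4, Abara 6, Cruz 7, Nkem 5, Zheng 1, Pham 3, Silva 0.
Cruz leads with 7 wins (next highest: 6).

Cruz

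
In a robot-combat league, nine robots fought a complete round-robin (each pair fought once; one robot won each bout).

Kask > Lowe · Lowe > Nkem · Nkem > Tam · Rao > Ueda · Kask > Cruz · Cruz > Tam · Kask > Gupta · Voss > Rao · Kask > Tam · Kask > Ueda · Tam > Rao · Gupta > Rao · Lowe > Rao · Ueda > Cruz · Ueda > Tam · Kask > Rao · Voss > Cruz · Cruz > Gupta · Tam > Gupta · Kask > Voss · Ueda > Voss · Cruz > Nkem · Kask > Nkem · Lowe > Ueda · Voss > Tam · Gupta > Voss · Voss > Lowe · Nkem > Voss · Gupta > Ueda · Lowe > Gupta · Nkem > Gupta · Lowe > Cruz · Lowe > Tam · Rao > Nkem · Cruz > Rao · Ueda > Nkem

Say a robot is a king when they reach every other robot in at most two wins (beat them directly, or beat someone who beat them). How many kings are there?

Nkem cannot reach Kask in two steps.
Cruz cannot reach Lowe, Kask in two steps.
Voss cannot reach Kask in two steps.
Rao cannot reach Lowe, Kask in two steps.
Gupta cannot reach Kask in two steps.
Tam cannot reach Cruz, Lowe, Kask in two steps.
Lowe cannot reach Kask in two steps.
Kask reaches everyone (king).
Ueda cannot reach Kask in two steps.
Kings: Kask — 1.

1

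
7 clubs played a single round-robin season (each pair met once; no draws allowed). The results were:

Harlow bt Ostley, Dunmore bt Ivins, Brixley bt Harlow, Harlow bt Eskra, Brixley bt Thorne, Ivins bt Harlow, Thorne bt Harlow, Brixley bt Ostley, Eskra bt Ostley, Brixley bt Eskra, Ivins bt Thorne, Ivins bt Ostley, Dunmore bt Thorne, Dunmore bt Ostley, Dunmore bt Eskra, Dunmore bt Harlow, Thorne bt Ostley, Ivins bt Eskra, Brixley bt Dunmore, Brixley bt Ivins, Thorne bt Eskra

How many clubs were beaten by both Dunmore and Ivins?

4

Dunmore beat: Eskra, Harlow, Ivins, Thorne, Ostley.
Ivins beat: Eskra, Harlow, Thorne, Ostley.
Both beat: Eskra, Harlow, Thorne, Ostley — 4.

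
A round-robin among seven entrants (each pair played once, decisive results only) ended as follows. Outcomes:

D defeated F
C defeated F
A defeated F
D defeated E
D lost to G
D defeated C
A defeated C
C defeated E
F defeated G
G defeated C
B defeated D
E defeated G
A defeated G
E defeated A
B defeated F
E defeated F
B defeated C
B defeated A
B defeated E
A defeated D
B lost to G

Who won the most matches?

Win totals: A 4, B 5, C 2, D 3, E 3, F 1, G 3.
B leads with 5 wins (next highest: 4).

B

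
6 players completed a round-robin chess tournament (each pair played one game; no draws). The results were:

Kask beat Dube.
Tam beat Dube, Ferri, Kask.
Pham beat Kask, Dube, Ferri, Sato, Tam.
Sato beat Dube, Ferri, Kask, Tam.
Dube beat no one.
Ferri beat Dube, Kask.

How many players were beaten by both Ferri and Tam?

2

Ferri beat: Dube, Kask.
Tam beat: Dube, Kask, Ferri.
Both beat: Dube, Kask — 2.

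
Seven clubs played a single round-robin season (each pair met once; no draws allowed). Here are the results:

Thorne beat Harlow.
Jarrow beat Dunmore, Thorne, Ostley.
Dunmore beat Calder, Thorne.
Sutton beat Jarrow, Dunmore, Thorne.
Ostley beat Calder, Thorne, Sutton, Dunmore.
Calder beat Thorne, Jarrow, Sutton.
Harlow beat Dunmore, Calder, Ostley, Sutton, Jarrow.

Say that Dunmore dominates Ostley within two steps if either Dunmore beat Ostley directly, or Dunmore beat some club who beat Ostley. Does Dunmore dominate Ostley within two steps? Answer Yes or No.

No

Dunmore did not beat Ostley directly.
Dunmore beat Calder, Thorne, but each of them lost to Ostley. No two-step path.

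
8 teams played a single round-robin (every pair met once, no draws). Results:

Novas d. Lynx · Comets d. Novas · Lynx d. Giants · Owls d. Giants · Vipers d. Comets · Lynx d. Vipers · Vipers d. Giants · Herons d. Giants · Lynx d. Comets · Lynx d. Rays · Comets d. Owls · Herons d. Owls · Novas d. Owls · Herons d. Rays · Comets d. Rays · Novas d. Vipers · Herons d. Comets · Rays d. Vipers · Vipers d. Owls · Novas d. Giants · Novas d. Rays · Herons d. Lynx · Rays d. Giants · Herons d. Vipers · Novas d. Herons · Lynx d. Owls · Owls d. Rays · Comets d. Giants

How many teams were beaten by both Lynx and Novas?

4

Lynx beat: Owls, Giants, Vipers, Comets, Rays.
Novas beat: Lynx, Owls, Herons, Giants, Vipers, Rays.
Both beat: Owls, Giants, Vipers, Rays — 4.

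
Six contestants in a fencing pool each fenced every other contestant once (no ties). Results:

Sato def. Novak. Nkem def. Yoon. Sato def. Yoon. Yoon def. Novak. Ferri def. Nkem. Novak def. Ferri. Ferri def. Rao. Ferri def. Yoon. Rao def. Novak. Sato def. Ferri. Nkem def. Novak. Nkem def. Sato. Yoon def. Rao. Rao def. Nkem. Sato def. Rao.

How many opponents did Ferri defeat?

3

Ferri's results: beat Yoon, Nkem, Rao; lost to Novak, Sato.
That is 3 wins.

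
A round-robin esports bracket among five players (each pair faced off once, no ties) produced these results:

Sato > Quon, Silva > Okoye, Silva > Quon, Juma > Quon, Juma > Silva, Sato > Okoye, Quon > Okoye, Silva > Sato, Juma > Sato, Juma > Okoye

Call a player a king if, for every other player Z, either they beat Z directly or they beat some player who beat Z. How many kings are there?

Juma reaches everyone (king).
Quon cannot reach Juma, Silva, Sato in two steps.
Okoye cannot reach Juma, Quon, Silva, Sato in two steps.
Silva cannot reach Juma in two steps.
Sato cannot reach Juma, Silva in two steps.
Kings: Juma — 1.

1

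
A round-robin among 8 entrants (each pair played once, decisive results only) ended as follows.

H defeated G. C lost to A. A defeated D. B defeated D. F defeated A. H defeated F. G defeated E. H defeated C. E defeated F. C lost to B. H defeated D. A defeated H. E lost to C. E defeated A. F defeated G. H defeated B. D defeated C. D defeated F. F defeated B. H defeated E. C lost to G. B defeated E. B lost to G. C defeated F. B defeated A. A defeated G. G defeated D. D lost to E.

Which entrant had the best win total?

Win totals: A 4, B 4, C 2, D 2, E 3, F 3, G 4, H 6.
H leads with 6 wins (next highest: 4).

H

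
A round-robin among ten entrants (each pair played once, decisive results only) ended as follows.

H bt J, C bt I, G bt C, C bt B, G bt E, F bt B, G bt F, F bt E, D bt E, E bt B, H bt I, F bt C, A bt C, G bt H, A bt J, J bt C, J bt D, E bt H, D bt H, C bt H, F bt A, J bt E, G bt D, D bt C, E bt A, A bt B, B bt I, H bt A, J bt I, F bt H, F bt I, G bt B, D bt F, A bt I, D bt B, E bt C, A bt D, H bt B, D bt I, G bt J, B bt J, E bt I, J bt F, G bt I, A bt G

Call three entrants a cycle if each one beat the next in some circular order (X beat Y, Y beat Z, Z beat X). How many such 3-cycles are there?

Win totals: A 6, B 2, C 3, D 6, E 5, F 6, G 8, H 4, I 0, J 5.
An entrant with w wins dominates both others in C(w,2) triples; summing gives 15 + 1 + 3 + 15 + 10 + 15 + 28 + 6 + 0 + 10 = 103 transitive triples.
Total triples C(10,3) = 120, so cyclic triples = 120 − 103 = 17.

17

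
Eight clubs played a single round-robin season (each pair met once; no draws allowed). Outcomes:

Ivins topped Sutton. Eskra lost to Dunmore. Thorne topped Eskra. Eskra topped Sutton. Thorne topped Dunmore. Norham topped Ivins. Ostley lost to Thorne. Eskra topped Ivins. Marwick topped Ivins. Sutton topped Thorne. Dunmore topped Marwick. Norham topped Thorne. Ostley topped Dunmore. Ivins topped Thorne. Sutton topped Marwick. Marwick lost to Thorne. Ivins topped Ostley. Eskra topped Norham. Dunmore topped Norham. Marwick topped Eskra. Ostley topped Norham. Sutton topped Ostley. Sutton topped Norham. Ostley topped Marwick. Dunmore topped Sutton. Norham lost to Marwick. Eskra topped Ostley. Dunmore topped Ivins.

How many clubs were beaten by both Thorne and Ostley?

2

Thorne beat: Dunmore, Marwick, Eskra, Ostley.
Ostley beat: Dunmore, Marwick, Norham.
Both beat: Dunmore, Marwick — 2.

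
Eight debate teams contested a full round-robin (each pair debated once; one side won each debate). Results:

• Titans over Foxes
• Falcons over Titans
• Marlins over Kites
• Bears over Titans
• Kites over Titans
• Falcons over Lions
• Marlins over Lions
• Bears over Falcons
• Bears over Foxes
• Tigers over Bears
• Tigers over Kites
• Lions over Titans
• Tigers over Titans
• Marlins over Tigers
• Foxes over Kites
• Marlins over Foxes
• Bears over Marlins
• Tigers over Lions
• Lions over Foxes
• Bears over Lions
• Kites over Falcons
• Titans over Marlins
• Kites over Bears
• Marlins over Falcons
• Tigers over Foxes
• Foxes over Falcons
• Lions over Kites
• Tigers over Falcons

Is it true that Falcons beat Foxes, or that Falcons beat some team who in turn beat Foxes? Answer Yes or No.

Yes

Falcons did not beat Foxes directly.
Falcons beat Lions, Titans. Of those, Lions beat Foxes.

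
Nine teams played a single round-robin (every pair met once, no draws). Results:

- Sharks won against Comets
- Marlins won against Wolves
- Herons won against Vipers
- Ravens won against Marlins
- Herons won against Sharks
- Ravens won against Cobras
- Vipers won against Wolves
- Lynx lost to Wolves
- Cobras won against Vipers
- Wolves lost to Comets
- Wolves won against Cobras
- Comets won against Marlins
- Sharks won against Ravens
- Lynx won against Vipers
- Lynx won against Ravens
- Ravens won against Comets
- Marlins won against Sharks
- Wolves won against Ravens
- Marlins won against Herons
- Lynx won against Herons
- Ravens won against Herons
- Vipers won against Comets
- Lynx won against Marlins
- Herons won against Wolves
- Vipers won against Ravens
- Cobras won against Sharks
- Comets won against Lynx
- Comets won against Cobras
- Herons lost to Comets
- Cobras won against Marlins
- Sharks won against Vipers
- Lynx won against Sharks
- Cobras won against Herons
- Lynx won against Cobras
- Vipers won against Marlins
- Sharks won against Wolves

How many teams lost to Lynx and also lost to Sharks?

Lynx beat: Cobras, Herons, Ravens, Marlins, Sharks, Vipers.
Sharks beat: Wolves, Comets, Ravens, Vipers.
Both beat: Ravens, Vipers — 2.

2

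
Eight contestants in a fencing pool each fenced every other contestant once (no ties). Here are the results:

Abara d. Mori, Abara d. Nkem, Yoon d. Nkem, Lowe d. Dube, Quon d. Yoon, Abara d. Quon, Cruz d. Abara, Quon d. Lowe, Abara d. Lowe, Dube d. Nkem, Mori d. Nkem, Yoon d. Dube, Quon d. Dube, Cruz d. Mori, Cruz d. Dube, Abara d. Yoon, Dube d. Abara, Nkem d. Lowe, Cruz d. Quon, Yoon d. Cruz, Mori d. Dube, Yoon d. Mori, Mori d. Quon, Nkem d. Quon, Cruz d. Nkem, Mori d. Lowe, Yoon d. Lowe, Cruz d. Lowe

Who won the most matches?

Win totals: Mori 4, Dube 2, Quon 3, Abara 5, Yoon 5, Lowe 1, Cruz 6, Nkem 2.
Cruz leads with 6 wins (next highest: 5).

Cruz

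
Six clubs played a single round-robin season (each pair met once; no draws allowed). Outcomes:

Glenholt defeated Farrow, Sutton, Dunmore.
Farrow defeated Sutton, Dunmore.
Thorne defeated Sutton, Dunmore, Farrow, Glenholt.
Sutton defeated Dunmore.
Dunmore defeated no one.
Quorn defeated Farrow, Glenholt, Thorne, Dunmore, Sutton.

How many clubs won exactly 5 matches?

1

Win totals: Glenholt 3, Sutton 1, Farrow 2, Dunmore 0, Quorn 5, Thorne 4.
Exactly 5: Quorn — 1 club.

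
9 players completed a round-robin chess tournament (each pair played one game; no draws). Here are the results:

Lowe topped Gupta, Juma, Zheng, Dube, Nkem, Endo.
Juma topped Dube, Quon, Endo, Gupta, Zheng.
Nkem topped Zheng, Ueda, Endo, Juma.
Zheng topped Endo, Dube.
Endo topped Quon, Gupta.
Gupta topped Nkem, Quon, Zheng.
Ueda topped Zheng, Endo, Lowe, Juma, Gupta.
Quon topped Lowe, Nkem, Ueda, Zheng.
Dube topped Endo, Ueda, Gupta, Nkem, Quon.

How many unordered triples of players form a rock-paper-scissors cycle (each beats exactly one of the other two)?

Win totals: Gupta 3, Endo 2, Nkem 4, Lowe 6, Quon 4, Zheng 2, Dube 5, Ueda 5, Juma 5.
A player with w wins dominates both others in C(w,2) triples; summing gives 3 + 1 + 6 + 15 + 6 + 1 + 10 + 10 + 10 = 62 transitive triples.
Total triples C(9,3) = 84, so cyclic triples = 84 − 62 = 22.

22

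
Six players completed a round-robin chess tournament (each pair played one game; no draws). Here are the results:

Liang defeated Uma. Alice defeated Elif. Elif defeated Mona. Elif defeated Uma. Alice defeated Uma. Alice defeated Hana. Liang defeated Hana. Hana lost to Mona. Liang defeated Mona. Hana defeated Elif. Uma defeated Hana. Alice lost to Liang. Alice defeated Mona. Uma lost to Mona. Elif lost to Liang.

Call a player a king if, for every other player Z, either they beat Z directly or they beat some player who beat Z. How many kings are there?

1

Hana cannot reach Liang, Alice in two steps.
Uma cannot reach Mona, Liang, Alice in two steps.
Mona cannot reach Liang, Alice in two steps.
Liang reaches everyone (king).
Elif cannot reach Liang, Alice in two steps.
Alice cannot reach Liang in two steps.
Kings: Liang — 1.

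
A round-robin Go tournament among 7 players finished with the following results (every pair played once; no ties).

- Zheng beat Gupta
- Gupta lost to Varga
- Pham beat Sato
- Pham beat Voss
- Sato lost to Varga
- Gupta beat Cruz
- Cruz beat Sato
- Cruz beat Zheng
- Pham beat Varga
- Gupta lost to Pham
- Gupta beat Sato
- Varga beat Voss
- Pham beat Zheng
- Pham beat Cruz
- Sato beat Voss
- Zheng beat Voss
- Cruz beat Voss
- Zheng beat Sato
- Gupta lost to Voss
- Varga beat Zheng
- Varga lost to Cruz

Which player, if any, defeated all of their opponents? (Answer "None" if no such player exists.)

Pham

Pham has 6 wins out of 6 opponents — a perfect record.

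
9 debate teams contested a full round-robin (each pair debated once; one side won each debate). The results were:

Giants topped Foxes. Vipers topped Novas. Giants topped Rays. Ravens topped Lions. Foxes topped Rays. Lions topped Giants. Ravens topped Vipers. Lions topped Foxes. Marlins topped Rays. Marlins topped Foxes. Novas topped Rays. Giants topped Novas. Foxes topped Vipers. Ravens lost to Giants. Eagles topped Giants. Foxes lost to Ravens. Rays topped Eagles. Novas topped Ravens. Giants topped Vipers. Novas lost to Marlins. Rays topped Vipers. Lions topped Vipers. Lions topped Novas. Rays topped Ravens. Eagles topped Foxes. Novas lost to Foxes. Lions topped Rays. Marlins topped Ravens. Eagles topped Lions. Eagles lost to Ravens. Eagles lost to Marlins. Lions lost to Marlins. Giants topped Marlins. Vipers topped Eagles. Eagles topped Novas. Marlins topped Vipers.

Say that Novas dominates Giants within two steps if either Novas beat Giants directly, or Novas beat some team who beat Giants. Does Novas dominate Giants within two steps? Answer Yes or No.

No

Novas did not beat Giants directly.
Novas beat Rays, Ravens, but each of them lost to Giants. No two-step path.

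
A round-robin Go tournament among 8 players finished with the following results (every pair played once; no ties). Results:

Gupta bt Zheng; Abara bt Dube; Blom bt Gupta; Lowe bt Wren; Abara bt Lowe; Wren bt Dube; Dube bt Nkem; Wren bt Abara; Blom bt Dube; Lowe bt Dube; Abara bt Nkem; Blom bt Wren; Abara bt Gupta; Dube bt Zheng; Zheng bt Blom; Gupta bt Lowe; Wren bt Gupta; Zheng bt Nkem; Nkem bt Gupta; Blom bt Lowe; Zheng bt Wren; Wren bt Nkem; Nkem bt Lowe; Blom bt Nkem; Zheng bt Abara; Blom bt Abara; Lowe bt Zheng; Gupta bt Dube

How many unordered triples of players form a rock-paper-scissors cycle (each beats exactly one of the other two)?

15

Win totals: Blom 6, Gupta 3, Zheng 4, Abara 4, Wren 4, Nkem 2, Lowe 3, Dube 2.
A player with w wins dominates both others in C(w,2) triples; summing gives 15 + 3 + 6 + 6 + 6 + 1 + 3 + 1 = 41 transitive triples.
Total triples C(8,3) = 56, so cyclic triples = 56 − 41 = 15.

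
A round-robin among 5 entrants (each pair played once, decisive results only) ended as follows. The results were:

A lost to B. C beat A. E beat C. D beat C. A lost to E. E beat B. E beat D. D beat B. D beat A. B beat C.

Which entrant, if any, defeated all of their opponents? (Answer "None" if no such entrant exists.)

E

E has 4 wins out of 4 opponents — a perfect record.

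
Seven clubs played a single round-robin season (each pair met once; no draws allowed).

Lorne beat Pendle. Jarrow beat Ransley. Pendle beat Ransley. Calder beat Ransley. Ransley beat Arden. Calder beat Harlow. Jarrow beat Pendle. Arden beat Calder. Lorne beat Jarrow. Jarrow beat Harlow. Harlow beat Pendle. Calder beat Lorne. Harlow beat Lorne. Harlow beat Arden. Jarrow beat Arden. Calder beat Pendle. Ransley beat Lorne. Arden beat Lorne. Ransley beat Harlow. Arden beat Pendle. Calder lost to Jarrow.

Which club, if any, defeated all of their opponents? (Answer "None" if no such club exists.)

Highest win total is Jarrow with 5 (out of 6 possible).
Jarrow lost to Lorne, so no club went undefeated.

None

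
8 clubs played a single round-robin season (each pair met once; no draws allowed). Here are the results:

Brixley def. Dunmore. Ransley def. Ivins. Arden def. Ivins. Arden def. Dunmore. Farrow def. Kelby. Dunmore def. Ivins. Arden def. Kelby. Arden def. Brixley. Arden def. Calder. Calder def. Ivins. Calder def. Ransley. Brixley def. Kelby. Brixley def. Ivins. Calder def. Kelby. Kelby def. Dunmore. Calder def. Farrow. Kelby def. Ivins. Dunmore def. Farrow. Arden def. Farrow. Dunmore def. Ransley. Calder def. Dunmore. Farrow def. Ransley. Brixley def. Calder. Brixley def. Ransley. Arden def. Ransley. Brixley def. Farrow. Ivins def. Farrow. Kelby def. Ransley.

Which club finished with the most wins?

Win totals: Brixley 6, Arden 7, Ransley 1, Calder 5, Farrow 2, Dunmore 3, Kelby 3, Ivins 1.
Arden leads with 7 wins (next highest: 6).

Arden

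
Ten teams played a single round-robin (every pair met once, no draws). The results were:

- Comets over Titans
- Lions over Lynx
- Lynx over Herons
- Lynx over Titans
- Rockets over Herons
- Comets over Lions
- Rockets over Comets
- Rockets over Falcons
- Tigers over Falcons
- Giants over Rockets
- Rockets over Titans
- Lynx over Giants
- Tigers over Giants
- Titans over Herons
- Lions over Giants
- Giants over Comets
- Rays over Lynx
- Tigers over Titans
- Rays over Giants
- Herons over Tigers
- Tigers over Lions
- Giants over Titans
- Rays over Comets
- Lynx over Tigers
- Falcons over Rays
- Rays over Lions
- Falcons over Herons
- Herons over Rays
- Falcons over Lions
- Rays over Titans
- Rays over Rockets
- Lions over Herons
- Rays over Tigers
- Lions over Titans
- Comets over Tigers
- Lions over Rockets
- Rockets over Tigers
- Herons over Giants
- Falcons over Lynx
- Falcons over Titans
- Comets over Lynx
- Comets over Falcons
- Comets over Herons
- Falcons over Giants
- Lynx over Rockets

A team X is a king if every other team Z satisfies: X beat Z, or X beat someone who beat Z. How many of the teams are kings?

Falcons reaches everyone (king).
Lynx reaches everyone (king).
Rockets reaches everyone (king).
Herons reaches everyone (king).
Titans cannot reach Falcons, Lynx, Rockets, Lions, Comets in two steps.
Giants cannot reach Rays in two steps.
Rays reaches everyone (king).
Lions reaches everyone (king).
Comets reaches everyone (king).
Tigers reaches everyone (king).
Kings: Falcons, Lynx, Rockets, Herons, Rays, Lions, Comets, Tigers — 8.

8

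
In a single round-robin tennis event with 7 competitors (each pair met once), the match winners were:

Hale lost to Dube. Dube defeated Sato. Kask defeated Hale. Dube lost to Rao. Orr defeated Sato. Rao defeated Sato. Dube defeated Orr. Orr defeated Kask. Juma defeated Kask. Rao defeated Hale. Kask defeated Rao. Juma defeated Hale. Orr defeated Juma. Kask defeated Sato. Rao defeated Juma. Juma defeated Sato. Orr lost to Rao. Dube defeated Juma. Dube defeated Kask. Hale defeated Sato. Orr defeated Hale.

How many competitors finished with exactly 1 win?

Win totals: Hale 1, Rao 5, Dube 5, Orr 4, Kask 3, Sato 0, Juma 3.
Exactly 1: Hale — 1 competitor.

1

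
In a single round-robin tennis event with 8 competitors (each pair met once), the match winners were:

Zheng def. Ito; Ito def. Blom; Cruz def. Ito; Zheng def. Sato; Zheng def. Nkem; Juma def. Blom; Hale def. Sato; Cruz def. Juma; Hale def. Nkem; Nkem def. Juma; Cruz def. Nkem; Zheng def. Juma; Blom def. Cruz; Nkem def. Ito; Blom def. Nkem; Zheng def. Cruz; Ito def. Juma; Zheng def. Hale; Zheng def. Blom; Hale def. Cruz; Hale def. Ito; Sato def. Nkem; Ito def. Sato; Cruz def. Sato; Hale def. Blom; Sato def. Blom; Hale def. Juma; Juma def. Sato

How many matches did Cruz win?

Cruz's results: beat Juma, Sato, Ito, Nkem; lost to Hale, Blom, Zheng.
That is 4 wins.

4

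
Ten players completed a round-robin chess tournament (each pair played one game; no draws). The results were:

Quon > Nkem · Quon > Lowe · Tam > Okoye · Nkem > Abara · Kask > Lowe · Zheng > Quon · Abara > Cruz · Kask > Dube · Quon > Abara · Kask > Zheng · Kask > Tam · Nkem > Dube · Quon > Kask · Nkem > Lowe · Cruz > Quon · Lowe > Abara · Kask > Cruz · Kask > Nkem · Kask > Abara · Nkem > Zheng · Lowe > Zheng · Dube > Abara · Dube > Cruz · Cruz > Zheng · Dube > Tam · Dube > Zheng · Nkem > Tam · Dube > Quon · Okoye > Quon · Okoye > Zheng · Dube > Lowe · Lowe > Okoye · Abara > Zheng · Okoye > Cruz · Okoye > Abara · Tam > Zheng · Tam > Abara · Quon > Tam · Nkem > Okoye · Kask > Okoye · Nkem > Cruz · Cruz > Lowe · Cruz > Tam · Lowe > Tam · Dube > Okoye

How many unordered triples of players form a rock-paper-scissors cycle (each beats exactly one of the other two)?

Win totals: Cruz 4, Lowe 4, Abara 2, Dube 7, Tam 3, Nkem 7, Quon 5, Kask 8, Okoye 4, Zheng 1.
A player with w wins dominates both others in C(w,2) triples; summing gives 6 + 6 + 1 + 21 + 3 + 21 + 10 + 28 + 6 + 0 = 102 transitive triples.
Total triples C(10,3) = 120, so cyclic triples = 120 − 102 = 18.

18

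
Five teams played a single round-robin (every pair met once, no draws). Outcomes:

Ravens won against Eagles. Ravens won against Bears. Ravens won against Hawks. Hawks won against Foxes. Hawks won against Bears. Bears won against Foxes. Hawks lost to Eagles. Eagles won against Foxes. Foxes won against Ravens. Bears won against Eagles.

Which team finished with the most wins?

Win totals: Foxes 1, Eagles 2, Ravens 3, Bears 2, Hawks 2.
Ravens leads with 3 wins (next highest: 2).

Ravens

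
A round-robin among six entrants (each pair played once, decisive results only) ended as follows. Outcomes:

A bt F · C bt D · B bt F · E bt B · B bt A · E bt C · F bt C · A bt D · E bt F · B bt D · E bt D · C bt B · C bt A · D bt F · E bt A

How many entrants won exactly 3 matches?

Win totals: A 2, B 3, C 3, D 1, E 5, F 1.
Exactly 3: B, C — 2 entrants.

2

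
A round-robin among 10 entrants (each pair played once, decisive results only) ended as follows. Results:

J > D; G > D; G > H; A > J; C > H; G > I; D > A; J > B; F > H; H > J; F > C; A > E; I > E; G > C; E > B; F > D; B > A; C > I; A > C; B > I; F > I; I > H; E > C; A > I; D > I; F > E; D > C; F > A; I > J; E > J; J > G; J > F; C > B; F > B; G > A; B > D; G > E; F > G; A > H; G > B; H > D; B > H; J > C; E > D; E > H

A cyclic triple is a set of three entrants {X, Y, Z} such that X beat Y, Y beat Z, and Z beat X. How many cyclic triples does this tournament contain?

25

Win totals: A 5, B 4, C 3, D 3, E 5, F 8, G 7, H 2, I 3, J 5.
An entrant with w wins dominates both others in C(w,2) triples; summing gives 10 + 6 + 3 + 3 + 10 + 28 + 21 + 1 + 3 + 10 = 95 transitive triples.
Total triples C(10,3) = 120, so cyclic triples = 120 − 95 = 25.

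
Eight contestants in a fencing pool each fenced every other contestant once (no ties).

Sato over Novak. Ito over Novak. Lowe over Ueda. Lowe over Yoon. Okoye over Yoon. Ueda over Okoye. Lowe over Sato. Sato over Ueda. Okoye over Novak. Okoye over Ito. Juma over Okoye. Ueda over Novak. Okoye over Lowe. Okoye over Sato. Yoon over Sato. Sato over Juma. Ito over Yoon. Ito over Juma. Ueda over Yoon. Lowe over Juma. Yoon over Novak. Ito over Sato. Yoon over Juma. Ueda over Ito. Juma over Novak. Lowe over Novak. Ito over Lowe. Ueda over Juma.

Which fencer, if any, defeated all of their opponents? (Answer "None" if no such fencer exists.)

Highest win total is Ueda with 5 (out of 7 possible).
Ueda lost to Sato, Lowe, so no fencer went undefeated.

None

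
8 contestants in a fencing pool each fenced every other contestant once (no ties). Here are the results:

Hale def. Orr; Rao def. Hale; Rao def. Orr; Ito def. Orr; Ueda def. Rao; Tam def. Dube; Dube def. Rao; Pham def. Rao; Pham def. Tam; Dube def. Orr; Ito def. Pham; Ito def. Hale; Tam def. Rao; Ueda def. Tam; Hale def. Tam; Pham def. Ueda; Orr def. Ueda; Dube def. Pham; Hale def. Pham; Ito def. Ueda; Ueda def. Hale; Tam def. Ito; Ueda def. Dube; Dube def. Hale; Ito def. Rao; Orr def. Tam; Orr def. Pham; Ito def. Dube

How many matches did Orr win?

Orr's results: beat Tam, Pham, Ueda; lost to Hale, Rao, Ito, Dube.
That is 3 wins.

3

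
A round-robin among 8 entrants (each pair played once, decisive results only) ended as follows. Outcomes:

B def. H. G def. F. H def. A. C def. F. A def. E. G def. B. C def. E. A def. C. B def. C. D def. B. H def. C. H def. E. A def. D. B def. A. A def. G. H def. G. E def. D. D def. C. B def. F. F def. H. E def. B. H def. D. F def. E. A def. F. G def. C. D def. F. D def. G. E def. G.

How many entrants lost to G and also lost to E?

G beat: B, C, F.
E beat: B, D, G.
Both beat: B — 1.

1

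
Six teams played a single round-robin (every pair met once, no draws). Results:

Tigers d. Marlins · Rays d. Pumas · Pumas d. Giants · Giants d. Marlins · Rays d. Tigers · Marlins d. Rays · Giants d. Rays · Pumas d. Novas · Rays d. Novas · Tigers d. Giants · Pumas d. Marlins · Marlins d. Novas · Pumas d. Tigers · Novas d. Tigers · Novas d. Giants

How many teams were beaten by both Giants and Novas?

0

Giants beat: Rays, Marlins.
Novas beat: Giants, Tigers.
No one was beaten by both.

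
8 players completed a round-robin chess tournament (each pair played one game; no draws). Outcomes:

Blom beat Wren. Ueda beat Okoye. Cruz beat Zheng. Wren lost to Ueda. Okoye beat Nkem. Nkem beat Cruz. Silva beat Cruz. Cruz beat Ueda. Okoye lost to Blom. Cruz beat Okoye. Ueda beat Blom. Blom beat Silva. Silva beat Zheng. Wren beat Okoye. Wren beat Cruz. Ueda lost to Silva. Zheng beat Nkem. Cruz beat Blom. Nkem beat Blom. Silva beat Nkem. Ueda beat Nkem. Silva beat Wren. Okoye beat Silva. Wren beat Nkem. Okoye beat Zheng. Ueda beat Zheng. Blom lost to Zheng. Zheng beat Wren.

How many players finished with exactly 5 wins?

2

Win totals: Nkem 2, Blom 3, Silva 5, Okoye 3, Cruz 4, Ueda 5, Zheng 3, Wren 3.
Exactly 5: Silva, Ueda — 2 players.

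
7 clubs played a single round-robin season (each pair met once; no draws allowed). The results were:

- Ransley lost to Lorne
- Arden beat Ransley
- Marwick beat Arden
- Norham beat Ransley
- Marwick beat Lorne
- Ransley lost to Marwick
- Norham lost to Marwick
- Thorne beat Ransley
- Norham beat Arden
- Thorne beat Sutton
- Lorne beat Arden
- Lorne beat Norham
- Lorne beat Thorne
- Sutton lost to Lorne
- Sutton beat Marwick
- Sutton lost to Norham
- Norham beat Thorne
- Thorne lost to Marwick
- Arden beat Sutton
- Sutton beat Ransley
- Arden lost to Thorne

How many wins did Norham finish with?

Norham's results: beat Arden, Thorne, Ransley, Sutton; lost to Lorne, Marwick.
That is 4 wins.

4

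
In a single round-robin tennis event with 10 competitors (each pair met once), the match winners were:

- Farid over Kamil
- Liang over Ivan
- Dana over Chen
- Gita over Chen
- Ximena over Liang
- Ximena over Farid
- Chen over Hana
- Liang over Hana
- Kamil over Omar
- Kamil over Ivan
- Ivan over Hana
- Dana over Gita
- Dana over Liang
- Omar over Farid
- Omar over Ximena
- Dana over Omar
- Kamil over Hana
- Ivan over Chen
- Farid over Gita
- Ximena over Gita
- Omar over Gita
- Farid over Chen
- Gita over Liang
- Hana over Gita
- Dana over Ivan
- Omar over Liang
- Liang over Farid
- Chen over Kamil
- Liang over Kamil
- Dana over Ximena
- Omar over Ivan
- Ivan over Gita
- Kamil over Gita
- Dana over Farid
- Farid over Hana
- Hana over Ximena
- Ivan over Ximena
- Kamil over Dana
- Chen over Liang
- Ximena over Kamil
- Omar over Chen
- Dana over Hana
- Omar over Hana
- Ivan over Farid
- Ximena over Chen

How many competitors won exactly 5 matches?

3

Win totals: Ximena 5, Farid 4, Gita 2, Chen 3, Omar 7, Hana 2, Dana 8, Liang 4, Kamil 5, Ivan 5.
Exactly 5: Ximena, Kamil, Ivan — 3 competitors.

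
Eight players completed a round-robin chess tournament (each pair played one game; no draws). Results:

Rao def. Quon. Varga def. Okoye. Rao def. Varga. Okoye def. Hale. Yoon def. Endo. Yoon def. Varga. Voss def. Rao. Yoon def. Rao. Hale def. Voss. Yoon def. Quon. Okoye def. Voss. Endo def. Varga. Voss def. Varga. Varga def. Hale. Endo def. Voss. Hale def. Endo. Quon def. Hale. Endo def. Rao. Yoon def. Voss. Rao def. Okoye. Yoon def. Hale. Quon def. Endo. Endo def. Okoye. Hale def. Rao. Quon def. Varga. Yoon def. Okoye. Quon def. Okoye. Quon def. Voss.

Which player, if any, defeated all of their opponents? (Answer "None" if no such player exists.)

Yoon has 7 wins out of 7 opponents — a perfect record.

Yoon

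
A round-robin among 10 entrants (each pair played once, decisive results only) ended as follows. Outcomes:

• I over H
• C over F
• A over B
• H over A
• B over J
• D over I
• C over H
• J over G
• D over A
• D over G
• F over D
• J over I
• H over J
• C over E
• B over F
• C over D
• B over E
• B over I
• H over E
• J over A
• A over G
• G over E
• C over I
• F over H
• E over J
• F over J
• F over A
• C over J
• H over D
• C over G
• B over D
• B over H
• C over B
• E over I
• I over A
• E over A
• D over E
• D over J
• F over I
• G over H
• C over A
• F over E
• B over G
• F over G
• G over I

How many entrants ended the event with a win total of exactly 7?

2

Win totals: A 2, B 7, C 9, D 5, E 3, F 7, G 3, H 4, I 2, J 3.
Exactly 7: B, F — 2 entrants.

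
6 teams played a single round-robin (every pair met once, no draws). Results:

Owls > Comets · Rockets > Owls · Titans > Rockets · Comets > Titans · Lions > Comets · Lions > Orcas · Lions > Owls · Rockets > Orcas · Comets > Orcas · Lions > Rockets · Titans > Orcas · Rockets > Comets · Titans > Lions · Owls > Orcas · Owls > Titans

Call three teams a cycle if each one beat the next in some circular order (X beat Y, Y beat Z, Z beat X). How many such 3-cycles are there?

4

Win totals: Orcas 0, Owls 3, Comets 2, Lions 4, Titans 3, Rockets 3.
A team with w wins dominates both others in C(w,2) triples; summing gives 0 + 3 + 1 + 6 + 3 + 3 = 16 transitive triples.
Total triples C(6,3) = 20, so cyclic triples = 20 − 16 = 4.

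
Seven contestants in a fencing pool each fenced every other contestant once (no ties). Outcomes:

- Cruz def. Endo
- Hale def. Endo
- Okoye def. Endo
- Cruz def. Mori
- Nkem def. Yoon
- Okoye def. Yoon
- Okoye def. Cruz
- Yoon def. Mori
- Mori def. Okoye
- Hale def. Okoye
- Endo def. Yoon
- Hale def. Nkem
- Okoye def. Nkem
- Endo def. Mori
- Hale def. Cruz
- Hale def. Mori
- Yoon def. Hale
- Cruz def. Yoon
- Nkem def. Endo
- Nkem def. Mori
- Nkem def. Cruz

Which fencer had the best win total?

Win totals: Yoon 2, Hale 5, Cruz 3, Okoye 4, Mori 1, Endo 2, Nkem 4.
Hale leads with 5 wins (next highest: 4).

Hale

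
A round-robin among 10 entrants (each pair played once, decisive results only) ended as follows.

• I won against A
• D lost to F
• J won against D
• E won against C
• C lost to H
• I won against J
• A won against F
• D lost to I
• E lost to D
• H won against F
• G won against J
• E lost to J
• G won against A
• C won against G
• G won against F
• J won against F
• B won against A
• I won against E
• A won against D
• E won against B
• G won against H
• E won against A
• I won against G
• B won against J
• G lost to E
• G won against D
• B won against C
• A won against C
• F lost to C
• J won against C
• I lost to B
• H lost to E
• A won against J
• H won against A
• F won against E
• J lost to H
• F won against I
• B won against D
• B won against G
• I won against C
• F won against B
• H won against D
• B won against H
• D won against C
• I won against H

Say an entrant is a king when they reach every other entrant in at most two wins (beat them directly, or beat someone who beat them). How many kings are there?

A cannot reach H in two steps.
B reaches everyone (king).
C reaches everyone (king).
D cannot reach I, J in two steps.
E reaches everyone (king).
F reaches everyone (king).
G reaches everyone (king).
H reaches everyone (king).
I reaches everyone (king).
J reaches everyone (king).
Kings: B, C, E, F, G, H, I, J — 8.

8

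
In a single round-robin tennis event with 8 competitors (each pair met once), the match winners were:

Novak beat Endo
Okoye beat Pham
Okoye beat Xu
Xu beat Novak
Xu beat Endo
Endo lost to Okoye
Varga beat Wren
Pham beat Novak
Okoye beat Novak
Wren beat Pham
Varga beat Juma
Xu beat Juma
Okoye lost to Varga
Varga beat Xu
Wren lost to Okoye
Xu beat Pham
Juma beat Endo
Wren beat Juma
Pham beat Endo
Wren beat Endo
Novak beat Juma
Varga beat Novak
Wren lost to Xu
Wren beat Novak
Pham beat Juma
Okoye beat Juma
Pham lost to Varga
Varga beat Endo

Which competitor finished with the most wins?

Win totals: Endo 0, Xu 5, Juma 1, Varga 7, Wren 4, Pham 3, Novak 2, Okoye 6.
Varga leads with 7 wins (next highest: 6).

Varga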